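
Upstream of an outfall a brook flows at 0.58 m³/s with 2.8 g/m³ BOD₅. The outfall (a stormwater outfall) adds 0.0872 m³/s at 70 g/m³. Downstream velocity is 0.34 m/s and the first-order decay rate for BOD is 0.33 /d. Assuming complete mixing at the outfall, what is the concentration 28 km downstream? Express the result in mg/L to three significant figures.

After complete mixing, C₀ = (0.0872·70 + 0.58·2.8) / 0.6672 = 11.58 mg/L.
Travel time t = 2.8e+04 m / 0.34 m/s = 8.235e+04 s = 0.9532 d.
C = 11.58·exp(−0.33·0.9532) = 11.58·0.7301 = 8.457 mg/L.

8.46 mg/L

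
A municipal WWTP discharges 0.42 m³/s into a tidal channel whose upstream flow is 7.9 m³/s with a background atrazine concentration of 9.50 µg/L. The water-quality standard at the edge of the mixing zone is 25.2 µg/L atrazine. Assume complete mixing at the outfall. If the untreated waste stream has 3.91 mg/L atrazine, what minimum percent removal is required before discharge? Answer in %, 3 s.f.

91.8 %

9.50 µg/L = 0.0095 mg/L.
25.2 µg/L = 0.0252 mg/L.
Mass balance: 0.0252·8.32 = 0.42·Cₑ + 7.9·0.0095.
Cₑ = (0.2097 − 0.07505) / 0.42 = 0.3205 mg/L.
Required removal = 1 − 0.3205/3.91 = 91.8 %.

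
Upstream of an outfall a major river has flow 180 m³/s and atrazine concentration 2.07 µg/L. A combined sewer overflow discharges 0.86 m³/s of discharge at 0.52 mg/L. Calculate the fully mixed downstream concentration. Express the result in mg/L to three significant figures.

2.07 µg/L = 0.00207 mg/L.
By mass balance at complete mixing, C = (0.86·0.52 + 180·0.00207) / (0.86 + 180) = 0.8198/180.9 = 0.004533 mg/L.

0.00453 mg/L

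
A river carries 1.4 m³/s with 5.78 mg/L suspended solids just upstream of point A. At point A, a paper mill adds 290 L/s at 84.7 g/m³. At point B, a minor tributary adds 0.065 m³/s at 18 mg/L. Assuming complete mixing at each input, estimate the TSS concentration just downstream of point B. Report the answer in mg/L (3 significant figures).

19.3 mg/L

290 L/s = 0.29 m³/s.
After input A: C = (1.4·5.78 + 0.29·84.7) / 1.69 = 19.32 mg/L.
After input B: C = (1.69·19.32 + 0.065·18) / 1.755 = 19.27 mg/L.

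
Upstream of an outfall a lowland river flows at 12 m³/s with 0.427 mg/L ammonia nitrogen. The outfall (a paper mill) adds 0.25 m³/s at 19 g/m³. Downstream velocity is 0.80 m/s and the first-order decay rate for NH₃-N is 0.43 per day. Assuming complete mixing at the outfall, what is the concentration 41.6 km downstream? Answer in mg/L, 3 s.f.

0.622 mg/L

After complete mixing, C₀ = (0.25·19 + 12·0.427) / 12.25 = 0.806 mg/L.
Travel time t = 4.16e+04 m / 0.80 m/s = 5.2e+04 s = 0.6019 d.
C = 0.806·exp(−0.43·0.6019) = 0.806·0.772 = 0.6222 mg/L.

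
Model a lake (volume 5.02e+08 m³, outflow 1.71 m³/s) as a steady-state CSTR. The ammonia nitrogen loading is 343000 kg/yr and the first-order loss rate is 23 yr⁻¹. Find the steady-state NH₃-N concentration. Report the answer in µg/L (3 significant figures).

Outflow Q = 1.71 m³/s × 3.156e+07 s/yr = 5.396e+07 m³/yr.
Steady-state CSTR mass balance: W = Q·C + k·V·C, so C = W/(Q + kV).
Q + kV = 5.396e+07 + 23·5.02e+08 = 1.16e+10 m³/yr.
C = 343000/1.16e+10 = 2.957e-05 kg/m³ = 0.02957 mg/L = 29.57 µg/L.

29.6 µg/L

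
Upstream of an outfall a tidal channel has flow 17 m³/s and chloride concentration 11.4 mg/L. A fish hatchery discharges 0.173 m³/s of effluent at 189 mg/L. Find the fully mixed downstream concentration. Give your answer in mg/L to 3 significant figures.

13.2 mg/L

Flow-weighted mixing gives C = (0.173·189 + 17·11.4) / (0.173 + 17) = 226.5/17.17 = 13.19 mg/L.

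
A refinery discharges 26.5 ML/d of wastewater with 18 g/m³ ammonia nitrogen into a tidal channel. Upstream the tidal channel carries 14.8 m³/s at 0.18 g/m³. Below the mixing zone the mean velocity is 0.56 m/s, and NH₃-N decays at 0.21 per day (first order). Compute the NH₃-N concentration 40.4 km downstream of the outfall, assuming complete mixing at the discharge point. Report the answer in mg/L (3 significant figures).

26.5 ML/d = 0.3067 m³/s.
After complete mixing, C₀ = (0.3067·18 + 14.8·0.18) / 15.11 = 0.5418 mg/L.
Travel time t = 4.04e+04 m / 0.56 m/s = 7.214e+04 s = 0.835 d.
C = 0.5418·exp(−0.21·0.835) = 0.5418·0.8392 = 0.4547 mg/L.

0.455 mg/L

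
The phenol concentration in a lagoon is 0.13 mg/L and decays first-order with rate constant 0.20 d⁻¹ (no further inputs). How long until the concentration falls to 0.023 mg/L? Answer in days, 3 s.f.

t = ln(C₀/C)/k = ln(0.13/0.023)/0.20 = 1.732/0.20 = 8.66 d.

8.66 d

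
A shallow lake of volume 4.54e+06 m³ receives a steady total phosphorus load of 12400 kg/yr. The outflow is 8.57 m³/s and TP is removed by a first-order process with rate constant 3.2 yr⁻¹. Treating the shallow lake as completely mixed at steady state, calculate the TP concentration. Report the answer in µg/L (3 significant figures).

43.5 µg/L

Outflow Q = 8.57 m³/s × 3.156e+07 s/yr = 2.704e+08 m³/yr.
Steady-state CSTR mass balance: W = Q·C + k·V·C, so C = W/(Q + kV).
Q + kV = 2.704e+08 + 3.2·4.54e+06 = 2.85e+08 m³/yr.
C = 12400/2.85e+08 = 4.351e-05 kg/m³ = 0.04351 mg/L = 43.51 µg/L.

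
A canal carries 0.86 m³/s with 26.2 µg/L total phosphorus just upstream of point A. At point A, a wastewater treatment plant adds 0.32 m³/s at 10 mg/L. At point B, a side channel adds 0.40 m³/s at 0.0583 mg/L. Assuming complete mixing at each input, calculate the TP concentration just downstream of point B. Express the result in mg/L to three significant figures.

26.2 µg/L = 0.0262 mg/L.
After input A: C = (0.86·0.0262 + 0.32·10) / 1.18 = 2.731 mg/L.
After input B: C = (1.18·2.731 + 0.4·0.0583) / 1.58 = 2.054 mg/L.

2.05 mg/L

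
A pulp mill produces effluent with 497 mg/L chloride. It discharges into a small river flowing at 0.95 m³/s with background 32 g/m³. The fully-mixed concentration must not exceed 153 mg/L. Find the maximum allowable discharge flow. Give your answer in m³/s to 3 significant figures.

Mass balance at complete mixing: C_std·(Q_w + Q_r) = Q_w·C_e + Q_r·C_b.
Rearranging, Q_w = Q_r·(C_std − C_b)/(C_e − C_std) = 0.95·(153 − 32) / (497 − 153) = 0.3342 m³/s.

0.334 m³/s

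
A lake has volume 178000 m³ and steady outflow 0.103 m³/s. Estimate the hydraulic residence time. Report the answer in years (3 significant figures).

0.0548 yr

Q = 0.103 m³/s × 3.156e+07 s/yr = 3.25e+06 m³/yr.
Hydraulic residence time τ = V/Q = 178000/3.25e+06 = 0.05476 yr.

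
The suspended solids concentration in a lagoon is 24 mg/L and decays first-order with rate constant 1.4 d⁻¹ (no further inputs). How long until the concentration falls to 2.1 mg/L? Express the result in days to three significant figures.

1.74 d

t = ln(C₀/C)/k = ln(24/2.1)/1.4 = 2.436/1.4 = 1.74 d.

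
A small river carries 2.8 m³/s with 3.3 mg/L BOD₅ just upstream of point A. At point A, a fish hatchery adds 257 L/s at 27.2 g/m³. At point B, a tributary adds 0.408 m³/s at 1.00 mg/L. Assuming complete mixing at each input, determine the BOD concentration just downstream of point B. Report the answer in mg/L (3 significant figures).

257 L/s = 0.257 m³/s.
After input A: C = (2.8·3.3 + 0.257·27.2) / 3.057 = 5.309 mg/L.
After input B: C = (3.057·5.309 + 0.408·1) / 3.465 = 4.802 mg/L.

4.80 mg/L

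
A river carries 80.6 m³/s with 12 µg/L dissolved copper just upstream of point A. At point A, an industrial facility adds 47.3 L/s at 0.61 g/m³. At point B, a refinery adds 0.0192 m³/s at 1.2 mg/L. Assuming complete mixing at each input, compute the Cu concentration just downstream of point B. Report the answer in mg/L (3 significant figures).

12 µg/L = 0.012 mg/L.
47.3 L/s = 0.0473 m³/s.
After input A: C = (80.6·0.012 + 0.0473·0.61) / 80.65 = 0.01235 mg/L.
After input B: C = (80.65·0.01235 + 0.0192·1.2) / 80.67 = 0.01263 mg/L.

0.0126 mg/L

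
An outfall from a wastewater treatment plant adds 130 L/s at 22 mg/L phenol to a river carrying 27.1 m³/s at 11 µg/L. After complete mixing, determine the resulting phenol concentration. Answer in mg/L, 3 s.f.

130 L/s = 0.13 m³/s.
11 µg/L = 0.011 mg/L.
Conservation of mass across the mixing zone: C = (0.13·22 + 27.1·0.011) / (0.13 + 27.1) = 3.158/27.23 = 0.116 mg/L.

0.116 mg/L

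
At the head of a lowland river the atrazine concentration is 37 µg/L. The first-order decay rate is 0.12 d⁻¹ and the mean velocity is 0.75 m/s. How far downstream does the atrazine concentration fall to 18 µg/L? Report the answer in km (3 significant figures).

389 km

From C = C₀·e^(−kt), t = ln(C₀/C)/k = ln(37/18)/0.12 = 0.7205/0.12 = 6.005 d.
Distance = v·t = 0.75 m/s × 5.188e+05 s = 3.891e+05 m = 389.1 km.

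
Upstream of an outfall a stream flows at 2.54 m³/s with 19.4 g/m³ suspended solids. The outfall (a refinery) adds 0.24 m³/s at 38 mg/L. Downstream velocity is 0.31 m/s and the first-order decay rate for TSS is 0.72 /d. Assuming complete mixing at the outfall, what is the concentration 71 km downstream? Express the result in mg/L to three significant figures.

After complete mixing, C₀ = (0.24·38 + 2.54·19.4) / 2.78 = 21.01 mg/L.
Travel time t = 7.1e+04 m / 0.31 m/s = 2.29e+05 s = 2.651 d.
C = 21.01·exp(−0.72·2.651) = 21.01·0.1483 = 3.115 mg/L.

3.11 mg/L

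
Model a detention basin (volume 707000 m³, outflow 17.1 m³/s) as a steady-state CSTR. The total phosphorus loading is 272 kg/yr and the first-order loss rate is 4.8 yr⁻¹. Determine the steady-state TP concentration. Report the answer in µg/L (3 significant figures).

0.501 µg/L

Outflow Q = 17.1 m³/s × 3.156e+07 s/yr = 5.396e+08 m³/yr.
Steady-state CSTR mass balance: W = Q·C + k·V·C, so C = W/(Q + kV).
Q + kV = 5.396e+08 + 4.8·707000 = 5.43e+08 m³/yr.
C = 272/5.43e+08 = 5.009e-07 kg/m³ = 0.0005009 mg/L = 0.5009 µg/L.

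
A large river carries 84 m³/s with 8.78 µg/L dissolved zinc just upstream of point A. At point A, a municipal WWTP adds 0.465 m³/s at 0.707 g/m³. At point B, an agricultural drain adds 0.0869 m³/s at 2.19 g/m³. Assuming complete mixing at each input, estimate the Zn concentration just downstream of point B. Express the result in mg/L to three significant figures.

8.78 µg/L = 0.00878 mg/L.
After input A: C = (84·0.00878 + 0.465·0.707) / 84.47 = 0.01262 mg/L.
After input B: C = (84.47·0.01262 + 0.0869·2.19) / 84.55 = 0.01486 mg/L.

0.0149 mg/L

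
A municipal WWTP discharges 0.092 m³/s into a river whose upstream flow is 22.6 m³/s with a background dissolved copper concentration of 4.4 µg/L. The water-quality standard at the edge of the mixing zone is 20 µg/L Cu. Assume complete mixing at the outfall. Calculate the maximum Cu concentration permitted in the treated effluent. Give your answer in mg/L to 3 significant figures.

3.85 mg/L

4.4 µg/L = 0.0044 mg/L.
20 µg/L = 0.02 mg/L.
Mass balance: 0.02·22.69 = 0.092·Cₑ + 22.6·0.0044.
Cₑ = (0.4538 − 0.09944) / 0.092 = 3.852 mg/L.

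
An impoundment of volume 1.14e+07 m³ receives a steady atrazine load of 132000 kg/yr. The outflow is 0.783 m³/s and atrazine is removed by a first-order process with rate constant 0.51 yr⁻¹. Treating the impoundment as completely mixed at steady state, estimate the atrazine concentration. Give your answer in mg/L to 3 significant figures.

4.32 mg/L

Outflow Q = 0.783 m³/s × 3.156e+07 s/yr = 2.471e+07 m³/yr.
Steady-state CSTR mass balance: W = Q·C + k·V·C, so C = W/(Q + kV).
Q + kV = 2.471e+07 + 0.51·1.14e+07 = 3.052e+07 m³/yr.
C = 132000/3.052e+07 = 0.004325 kg/m³ = 4.325 mg/L.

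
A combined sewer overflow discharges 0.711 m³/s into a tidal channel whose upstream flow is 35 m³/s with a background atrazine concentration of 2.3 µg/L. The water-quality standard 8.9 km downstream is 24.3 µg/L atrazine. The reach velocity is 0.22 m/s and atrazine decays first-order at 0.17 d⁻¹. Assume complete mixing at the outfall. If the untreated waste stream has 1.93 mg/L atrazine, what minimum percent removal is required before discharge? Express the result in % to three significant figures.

2.3 µg/L = 0.0023 mg/L.
24.3 µg/L = 0.0243 mg/L.
Travel time to the compliance point: t = 8900/0.22 = 4.045e+04 s = 0.4682 d; decay factor exp(−0.17·0.4682) = 0.9235.
So the concentration just after mixing may be at most 0.0243/0.9235 = 0.02631 mg/L.
Mass balance: 0.02631·35.71 = 0.711·Cₑ + 35·0.0023.
Cₑ = (0.9397 − 0.0805) / 0.711 = 1.208 mg/L.
Required removal = 1 − 1.208/1.93 = 37.39 %.

37.4 %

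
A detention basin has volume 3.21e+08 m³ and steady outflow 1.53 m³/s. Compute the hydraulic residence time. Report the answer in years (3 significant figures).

Q = 1.53 m³/s × 3.156e+07 s/yr = 4.828e+07 m³/yr.
Hydraulic residence time τ = V/Q = 3.21e+08/4.828e+07 = 6.648 yr.

6.65 yr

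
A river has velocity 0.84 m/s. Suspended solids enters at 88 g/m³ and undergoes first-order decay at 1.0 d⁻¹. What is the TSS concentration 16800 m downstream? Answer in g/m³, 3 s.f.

Travel time t = 16800 m / 0.84 m/s = 1.68e+04/0.84 = 2e+04 s = 0.2315 d.
First-order decay: C = 88·exp(−1.0·0.2315) = 88·0.7934 = 69.82 g/m³.

69.8 g/m³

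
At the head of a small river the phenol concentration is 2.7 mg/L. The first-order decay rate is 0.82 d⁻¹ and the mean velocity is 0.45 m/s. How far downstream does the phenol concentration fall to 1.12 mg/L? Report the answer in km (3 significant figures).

From C = C₀·e^(−kt), t = ln(C₀/C)/k = ln(2.7/1.12)/0.82 = 0.8799/0.82 = 1.073 d.
Distance = v·t = 0.45 m/s × 9.271e+04 s = 4.172e+04 m = 41.72 km.

41.7 km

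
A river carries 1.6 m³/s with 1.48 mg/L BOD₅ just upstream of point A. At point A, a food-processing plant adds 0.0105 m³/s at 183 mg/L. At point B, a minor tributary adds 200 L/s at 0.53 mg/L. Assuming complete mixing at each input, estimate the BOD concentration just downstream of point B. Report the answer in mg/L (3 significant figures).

2.43 mg/L

After input A: C = (1.6·1.48 + 0.0105·183) / 1.611 = 2.663 mg/L.
200 L/s = 0.2 m³/s.
After input B: C = (1.611·2.663 + 0.2·0.53) / 1.81 = 2.428 mg/L.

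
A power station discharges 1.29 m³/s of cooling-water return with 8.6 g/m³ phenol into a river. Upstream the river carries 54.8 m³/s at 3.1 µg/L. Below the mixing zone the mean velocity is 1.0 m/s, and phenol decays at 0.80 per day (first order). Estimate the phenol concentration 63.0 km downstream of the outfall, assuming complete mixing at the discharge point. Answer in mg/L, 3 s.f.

3.1 µg/L = 0.0031 mg/L.
After complete mixing, C₀ = (1.29·8.6 + 54.8·0.0031) / 56.09 = 0.2008 mg/L.
Travel time t = 6.3e+04 m / 1.0 m/s = 6.3e+04 s = 0.7292 d.
C = 0.2008·exp(−0.80·0.7292) = 0.2008·0.558 = 0.1121 mg/L.

0.112 mg/L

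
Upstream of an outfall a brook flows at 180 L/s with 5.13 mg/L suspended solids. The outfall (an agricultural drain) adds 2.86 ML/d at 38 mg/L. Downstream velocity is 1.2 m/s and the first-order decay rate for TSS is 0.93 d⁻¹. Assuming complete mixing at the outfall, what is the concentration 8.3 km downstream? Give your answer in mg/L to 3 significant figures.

9.50 mg/L

2.86 ML/d = 0.0331 m³/s.
180 L/s = 0.18 m³/s.
After complete mixing, C₀ = (0.0331·38 + 0.18·5.13) / 0.2131 = 10.24 mg/L.
Travel time t = 8300 m / 1.2 m/s = 6917 s = 0.08005 d.
C = 10.24·exp(−0.93·0.08005) = 10.24·0.9283 = 9.501 mg/L.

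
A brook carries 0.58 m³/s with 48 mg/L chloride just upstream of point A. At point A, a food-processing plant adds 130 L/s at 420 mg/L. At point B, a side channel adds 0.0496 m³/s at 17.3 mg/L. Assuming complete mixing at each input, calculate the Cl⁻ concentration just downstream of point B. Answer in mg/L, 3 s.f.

130 L/s = 0.13 m³/s.
After input A: C = (0.58·48 + 0.13·420) / 0.71 = 116.1 mg/L.
After input B: C = (0.71·116.1 + 0.0496·17.3) / 0.7596 = 109.7 mg/L.

110 mg/L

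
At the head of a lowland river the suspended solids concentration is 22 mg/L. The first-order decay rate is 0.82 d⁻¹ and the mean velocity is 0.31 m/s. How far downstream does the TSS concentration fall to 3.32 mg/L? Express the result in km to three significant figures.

61.8 km

From C = C₀·e^(−kt), t = ln(C₀/C)/k = ln(22/3.32)/0.82 = 1.891/0.82 = 2.306 d.
Distance = v·t = 0.31 m/s × 1.993e+05 s = 6.177e+04 m = 61.77 km.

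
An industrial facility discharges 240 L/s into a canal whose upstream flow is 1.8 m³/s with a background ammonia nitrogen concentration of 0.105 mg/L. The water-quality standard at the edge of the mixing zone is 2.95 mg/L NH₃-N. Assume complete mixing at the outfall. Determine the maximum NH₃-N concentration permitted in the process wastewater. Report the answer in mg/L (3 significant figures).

240 L/s = 0.24 m³/s.
Mass balance: 2.95·2.04 = 0.24·Cₑ + 1.8·0.105.
Cₑ = (6.018 − 0.189) / 0.24 = 24.29 mg/L.

24.3 mg/L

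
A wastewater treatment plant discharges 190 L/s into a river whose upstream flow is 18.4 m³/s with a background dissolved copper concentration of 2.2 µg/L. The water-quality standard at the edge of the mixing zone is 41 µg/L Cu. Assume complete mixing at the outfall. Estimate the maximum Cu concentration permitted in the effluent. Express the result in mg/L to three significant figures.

3.80 mg/L

190 L/s = 0.19 m³/s.
2.2 µg/L = 0.0022 mg/L.
41 µg/L = 0.041 mg/L.
Mass balance: 0.041·18.59 = 0.19·Cₑ + 18.4·0.0022.
Cₑ = (0.7622 − 0.04048) / 0.19 = 3.798 mg/L.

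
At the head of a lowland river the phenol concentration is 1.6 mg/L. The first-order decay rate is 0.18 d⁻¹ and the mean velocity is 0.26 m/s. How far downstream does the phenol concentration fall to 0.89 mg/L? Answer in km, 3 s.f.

From C = C₀·e^(−kt), t = ln(C₀/C)/k = ln(1.6/0.89)/0.18 = 0.5865/0.18 = 3.259 d.
Distance = v·t = 0.26 m/s × 2.815e+05 s = 7.32e+04 m = 73.2 km.

73.2 km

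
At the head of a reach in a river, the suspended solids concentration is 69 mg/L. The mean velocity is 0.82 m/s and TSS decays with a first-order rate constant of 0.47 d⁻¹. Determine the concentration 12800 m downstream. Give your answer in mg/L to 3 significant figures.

63.4 mg/L

Travel time t = 12800 m / 0.82 m/s = 1.28e+04/0.82 = 1.561e+04 s = 0.1807 d.
First-order decay: C = 69·exp(−0.47·0.1807) = 69·0.9186 = 63.38 mg/L.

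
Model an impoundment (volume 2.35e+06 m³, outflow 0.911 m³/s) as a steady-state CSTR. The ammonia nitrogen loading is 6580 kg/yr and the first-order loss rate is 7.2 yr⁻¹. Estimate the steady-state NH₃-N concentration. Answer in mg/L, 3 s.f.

0.144 mg/L

Outflow Q = 0.911 m³/s × 3.156e+07 s/yr = 2.875e+07 m³/yr.
Steady-state CSTR mass balance: W = Q·C + k·V·C, so C = W/(Q + kV).
Q + kV = 2.875e+07 + 7.2·2.35e+06 = 4.567e+07 m³/yr.
C = 6580/4.567e+07 = 0.0001441 kg/m³ = 0.1441 mg/L.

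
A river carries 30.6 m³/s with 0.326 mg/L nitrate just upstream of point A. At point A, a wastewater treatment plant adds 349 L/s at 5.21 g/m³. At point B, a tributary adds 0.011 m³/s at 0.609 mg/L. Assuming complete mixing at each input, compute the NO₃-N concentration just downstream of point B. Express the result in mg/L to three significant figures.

0.381 mg/L

349 L/s = 0.349 m³/s.
After input A: C = (30.6·0.326 + 0.349·5.21) / 30.95 = 0.3811 mg/L.
After input B: C = (30.95·0.3811 + 0.011·0.609) / 30.96 = 0.3812 mg/L.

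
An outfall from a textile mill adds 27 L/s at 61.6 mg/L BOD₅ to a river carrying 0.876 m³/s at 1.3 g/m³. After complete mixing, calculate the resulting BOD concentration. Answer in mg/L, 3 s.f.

3.10 mg/L

27 L/s = 0.027 m³/s.
Conservation of mass across the mixing zone: C = (0.027·61.6 + 0.876·1.3) / (0.027 + 0.876) = 2.802/0.903 = 3.103 mg/L.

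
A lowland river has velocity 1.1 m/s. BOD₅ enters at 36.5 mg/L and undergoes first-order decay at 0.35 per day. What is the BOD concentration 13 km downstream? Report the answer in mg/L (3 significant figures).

Travel time t = 13 km / 1.1 m/s = 1.3e+04/1.1 = 1.182e+04 s = 0.1368 d.
First-order decay: C = 36.5·exp(−0.35·0.1368) = 36.5·0.9533 = 34.79 mg/L.

34.8 mg/L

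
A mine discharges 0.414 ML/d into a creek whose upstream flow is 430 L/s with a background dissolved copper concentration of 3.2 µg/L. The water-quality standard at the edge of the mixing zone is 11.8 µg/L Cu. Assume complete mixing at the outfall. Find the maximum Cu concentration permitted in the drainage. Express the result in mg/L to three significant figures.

0.784 mg/L

0.414 ML/d = 0.004792 m³/s.
430 L/s = 0.43 m³/s.
3.2 µg/L = 0.0032 mg/L.
11.8 µg/L = 0.0118 mg/L.
Mass balance: 0.0118·0.4348 = 0.004792·Cₑ + 0.43·0.0032.
Cₑ = (0.005131 − 0.001376) / 0.004792 = 0.7836 mg/L.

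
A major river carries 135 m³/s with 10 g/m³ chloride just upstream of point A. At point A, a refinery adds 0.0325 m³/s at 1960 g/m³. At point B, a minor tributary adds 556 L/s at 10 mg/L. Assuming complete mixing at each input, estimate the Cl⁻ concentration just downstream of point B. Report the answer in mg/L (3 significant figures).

After input A: C = (135·10 + 0.0325·1960) / 135 = 10.47 mg/L.
556 L/s = 0.556 m³/s.
After input B: C = (135·10.47 + 0.556·10) / 135.6 = 10.47 mg/L.

10.5 mg/L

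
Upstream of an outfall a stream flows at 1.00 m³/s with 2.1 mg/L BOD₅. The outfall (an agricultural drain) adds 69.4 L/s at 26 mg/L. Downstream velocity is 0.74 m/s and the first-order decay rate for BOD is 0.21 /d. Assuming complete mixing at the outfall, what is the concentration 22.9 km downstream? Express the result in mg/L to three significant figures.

3.39 mg/L

69.4 L/s = 0.0694 m³/s.
After complete mixing, C₀ = (0.0694·26 + 1·2.1) / 1.069 = 3.651 mg/L.
Travel time t = 2.29e+04 m / 0.74 m/s = 3.095e+04 s = 0.3582 d.
C = 3.651·exp(−0.21·0.3582) = 3.651·0.9275 = 3.386 mg/L.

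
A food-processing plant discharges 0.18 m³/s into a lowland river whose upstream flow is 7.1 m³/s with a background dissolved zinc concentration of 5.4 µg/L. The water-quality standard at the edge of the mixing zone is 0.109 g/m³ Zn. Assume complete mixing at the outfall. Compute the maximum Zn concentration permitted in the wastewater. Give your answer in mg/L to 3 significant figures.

4.20 mg/L

5.4 µg/L = 0.0054 mg/L.
Mass balance: 0.109·7.28 = 0.18·Cₑ + 7.1·0.0054.
Cₑ = (0.7935 − 0.03834) / 0.18 = 4.195 mg/L.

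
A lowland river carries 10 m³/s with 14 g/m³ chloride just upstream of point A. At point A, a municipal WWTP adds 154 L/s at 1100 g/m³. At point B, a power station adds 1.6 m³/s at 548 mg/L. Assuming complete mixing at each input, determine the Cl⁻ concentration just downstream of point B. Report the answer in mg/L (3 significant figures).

101 mg/L

154 L/s = 0.154 m³/s.
After input A: C = (10·14 + 0.154·1100) / 10.15 = 30.47 mg/L.
After input B: C = (10.15·30.47 + 1.6·548) / 11.75 = 100.9 mg/L.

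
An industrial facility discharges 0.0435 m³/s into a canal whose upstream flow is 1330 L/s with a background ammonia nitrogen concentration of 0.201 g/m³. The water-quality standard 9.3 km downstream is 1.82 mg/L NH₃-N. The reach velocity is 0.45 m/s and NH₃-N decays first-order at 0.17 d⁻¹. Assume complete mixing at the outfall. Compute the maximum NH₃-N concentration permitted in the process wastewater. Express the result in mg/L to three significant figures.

1330 L/s = 1.33 m³/s.
Travel time to the compliance point: t = 9300/0.45 = 2.067e+04 s = 0.2392 d; decay factor exp(−0.17·0.2392) = 0.9602.
So the concentration just after mixing may be at most 1.82/0.9602 = 1.896 mg/L.
Mass balance: 1.896·1.374 = 0.0435·Cₑ + 1.33·0.201.
Cₑ = (2.604 − 0.2673) / 0.0435 = 53.71 mg/L.

53.7 mg/L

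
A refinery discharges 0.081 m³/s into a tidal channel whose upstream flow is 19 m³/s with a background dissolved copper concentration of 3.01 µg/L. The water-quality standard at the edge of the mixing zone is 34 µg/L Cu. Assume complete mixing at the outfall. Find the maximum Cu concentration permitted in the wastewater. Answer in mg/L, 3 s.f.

3.01 µg/L = 0.00301 mg/L.
34 µg/L = 0.034 mg/L.
Mass balance: 0.034·19.08 = 0.081·Cₑ + 19·0.00301.
Cₑ = (0.6488 − 0.05719) / 0.081 = 7.303 mg/L.

7.30 mg/L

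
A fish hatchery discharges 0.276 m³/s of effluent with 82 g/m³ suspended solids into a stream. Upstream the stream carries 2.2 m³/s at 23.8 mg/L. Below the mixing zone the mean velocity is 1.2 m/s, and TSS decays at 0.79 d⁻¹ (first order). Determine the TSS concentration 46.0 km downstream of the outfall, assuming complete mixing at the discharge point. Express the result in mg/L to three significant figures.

21.3 mg/L

After complete mixing, C₀ = (0.276·82 + 2.2·23.8) / 2.476 = 30.29 mg/L.
Travel time t = 4.6e+04 m / 1.2 m/s = 3.833e+04 s = 0.4437 d.
C = 30.29·exp(−0.79·0.4437) = 30.29·0.7043 = 21.33 mg/L.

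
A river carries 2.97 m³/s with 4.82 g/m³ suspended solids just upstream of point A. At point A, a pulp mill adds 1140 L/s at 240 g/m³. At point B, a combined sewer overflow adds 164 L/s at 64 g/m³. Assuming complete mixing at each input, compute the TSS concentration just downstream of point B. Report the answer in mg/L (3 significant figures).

1140 L/s = 1.14 m³/s.
After input A: C = (2.97·4.82 + 1.14·240) / 4.11 = 70.05 mg/L.
164 L/s = 0.164 m³/s.
After input B: C = (4.11·70.05 + 0.164·64) / 4.274 = 69.82 mg/L.

69.8 mg/L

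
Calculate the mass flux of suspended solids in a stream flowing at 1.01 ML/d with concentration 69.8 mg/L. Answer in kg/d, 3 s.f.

1.01 ML/d = 0.01169 m³/s.
Mass flux = Q·C = 0.01169 m³/s × 69.8 g/m³ = 0.8159 g/s.
= 0.8159 g/s × 86.4 = 70.5 kg/d.

70.5 kg/d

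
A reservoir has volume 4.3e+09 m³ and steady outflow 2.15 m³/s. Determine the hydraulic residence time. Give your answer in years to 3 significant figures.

Q = 2.15 m³/s × 3.156e+07 s/yr = 6.785e+07 m³/yr.
Hydraulic residence time τ = V/Q = 4.3e+09/6.785e+07 = 63.38 yr.

63.4 yr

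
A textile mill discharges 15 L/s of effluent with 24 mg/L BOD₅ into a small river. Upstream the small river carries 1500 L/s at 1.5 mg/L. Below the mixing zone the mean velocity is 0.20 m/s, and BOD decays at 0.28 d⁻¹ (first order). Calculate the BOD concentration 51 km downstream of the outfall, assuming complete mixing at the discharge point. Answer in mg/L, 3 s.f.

15 L/s = 0.015 m³/s.
1500 L/s = 1.5 m³/s.
After complete mixing, C₀ = (0.015·24 + 1.5·1.5) / 1.515 = 1.723 mg/L.
Travel time t = 5.1e+04 m / 0.20 m/s = 2.55e+05 s = 2.951 d.
C = 1.723·exp(−0.28·2.951) = 1.723·0.4376 = 0.7539 mg/L.

0.754 mg/L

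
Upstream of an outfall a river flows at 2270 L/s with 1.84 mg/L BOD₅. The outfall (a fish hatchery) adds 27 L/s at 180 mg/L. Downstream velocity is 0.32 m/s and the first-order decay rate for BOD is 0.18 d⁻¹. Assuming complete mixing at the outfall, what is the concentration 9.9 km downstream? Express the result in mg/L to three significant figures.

3.69 mg/L

27 L/s = 0.027 m³/s.
2270 L/s = 2.27 m³/s.
After complete mixing, C₀ = (0.027·180 + 2.27·1.84) / 2.297 = 3.934 mg/L.
Travel time t = 9900 m / 0.32 m/s = 3.094e+04 s = 0.3581 d.
C = 3.934·exp(−0.18·0.3581) = 3.934·0.9376 = 3.689 mg/L.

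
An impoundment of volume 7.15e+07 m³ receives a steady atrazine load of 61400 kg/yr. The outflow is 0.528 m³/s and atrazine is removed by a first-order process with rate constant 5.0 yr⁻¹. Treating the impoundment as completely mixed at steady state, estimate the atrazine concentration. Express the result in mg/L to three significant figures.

Outflow Q = 0.528 m³/s × 3.156e+07 s/yr = 1.666e+07 m³/yr.
Steady-state CSTR mass balance: W = Q·C + k·V·C, so C = W/(Q + kV).
Q + kV = 1.666e+07 + 5.0·7.15e+07 = 3.742e+08 m³/yr.
C = 61400/3.742e+08 = 0.0001641 kg/m³ = 0.1641 mg/L.

0.164 mg/L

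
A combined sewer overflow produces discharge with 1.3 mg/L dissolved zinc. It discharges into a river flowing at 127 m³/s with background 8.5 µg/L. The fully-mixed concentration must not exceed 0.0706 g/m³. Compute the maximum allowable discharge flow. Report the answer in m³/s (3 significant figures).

6.42 m³/s

8.5 µg/L = 0.0085 mg/L.
Mass balance at complete mixing: C_std·(Q_w + Q_r) = Q_w·C_e + Q_r·C_b.
Rearranging, Q_w = Q_r·(C_std − C_b)/(C_e − C_std) = 127·(0.0706 − 0.0085) / (1.3 − 0.0706) = 6.415 m³/s.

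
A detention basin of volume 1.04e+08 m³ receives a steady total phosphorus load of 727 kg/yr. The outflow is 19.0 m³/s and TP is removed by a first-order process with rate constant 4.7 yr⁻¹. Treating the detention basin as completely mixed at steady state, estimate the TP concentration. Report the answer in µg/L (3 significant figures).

Outflow Q = 19.0 m³/s × 3.156e+07 s/yr = 5.996e+08 m³/yr.
Steady-state CSTR mass balance: W = Q·C + k·V·C, so C = W/(Q + kV).
Q + kV = 5.996e+08 + 4.7·1.04e+08 = 1.088e+09 m³/yr.
C = 727/1.088e+09 = 6.68e-07 kg/m³ = 0.000668 mg/L = 0.668 µg/L.

0.668 µg/L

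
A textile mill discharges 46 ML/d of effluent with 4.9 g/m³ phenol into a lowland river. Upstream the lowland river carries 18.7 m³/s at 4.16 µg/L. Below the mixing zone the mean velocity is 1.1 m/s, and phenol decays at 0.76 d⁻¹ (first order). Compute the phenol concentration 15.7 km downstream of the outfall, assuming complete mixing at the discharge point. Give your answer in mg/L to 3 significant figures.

46 ML/d = 0.5324 m³/s.
4.16 µg/L = 0.00416 mg/L.
After complete mixing, C₀ = (0.5324·4.9 + 18.7·0.00416) / 19.23 = 0.1397 mg/L.
Travel time t = 1.57e+04 m / 1.1 m/s = 1.427e+04 s = 0.1652 d.
C = 0.1397·exp(−0.76·0.1652) = 0.1397·0.882 = 0.1232 mg/L.

0.123 mg/L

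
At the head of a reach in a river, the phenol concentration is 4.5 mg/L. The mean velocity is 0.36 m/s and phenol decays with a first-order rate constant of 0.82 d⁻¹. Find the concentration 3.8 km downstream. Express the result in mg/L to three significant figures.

4.07 mg/L

Travel time t = 3.8 km / 0.36 m/s = 3800/0.36 = 1.056e+04 s = 0.1222 d.
First-order decay: C = 4.5·exp(−0.82·0.1222) = 4.5·0.9047 = 4.071 mg/L.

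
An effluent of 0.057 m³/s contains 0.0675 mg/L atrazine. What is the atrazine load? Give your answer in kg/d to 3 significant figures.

0.332 kg/d

Mass flux = Q·C = 0.057 m³/s × 0.0675 g/m³ = 0.003848 g/s.
= 0.003848 g/s × 86.4 = 0.3324 kg/d.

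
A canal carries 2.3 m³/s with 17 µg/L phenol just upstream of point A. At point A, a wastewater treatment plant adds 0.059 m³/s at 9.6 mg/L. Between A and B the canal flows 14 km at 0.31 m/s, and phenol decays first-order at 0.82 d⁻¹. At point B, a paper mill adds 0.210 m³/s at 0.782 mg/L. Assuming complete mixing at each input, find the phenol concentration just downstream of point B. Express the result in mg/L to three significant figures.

0.217 mg/L

17 µg/L = 0.017 mg/L.
After input A: C = (2.3·0.017 + 0.059·9.6) / 2.359 = 0.2567 mg/L.
Over the 14 km reach to input B (t = 4.516e+04 s = 0.5227 d), decay gives C = 0.2567·exp(−0.82·0.5227) = 0.1672 mg/L.
After input B: C = (2.359·0.1672 + 0.21·0.782) / 2.569 = 0.2175 mg/L.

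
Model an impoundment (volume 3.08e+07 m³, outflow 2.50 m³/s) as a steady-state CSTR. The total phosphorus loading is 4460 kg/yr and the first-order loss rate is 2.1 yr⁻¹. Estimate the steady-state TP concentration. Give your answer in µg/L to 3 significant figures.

31.1 µg/L

Outflow Q = 2.50 m³/s × 3.156e+07 s/yr = 7.889e+07 m³/yr.
Steady-state CSTR mass balance: W = Q·C + k·V·C, so C = W/(Q + kV).
Q + kV = 7.889e+07 + 2.1·3.08e+07 = 1.436e+08 m³/yr.
C = 4460/1.436e+08 = 3.106e-05 kg/m³ = 0.03106 mg/L = 31.06 µg/L.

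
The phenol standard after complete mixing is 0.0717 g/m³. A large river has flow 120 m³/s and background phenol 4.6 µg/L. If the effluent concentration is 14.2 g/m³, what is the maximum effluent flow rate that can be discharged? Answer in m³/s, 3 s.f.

4.6 µg/L = 0.0046 mg/L.
Mass balance at complete mixing: C_std·(Q_w + Q_r) = Q_w·C_e + Q_r·C_b.
Rearranging, Q_w = Q_r·(C_std − C_b)/(C_e − C_std) = 120·(0.0717 − 0.0046) / (14.2 − 0.0717) = 0.5699 m³/s.

0.570 m³/s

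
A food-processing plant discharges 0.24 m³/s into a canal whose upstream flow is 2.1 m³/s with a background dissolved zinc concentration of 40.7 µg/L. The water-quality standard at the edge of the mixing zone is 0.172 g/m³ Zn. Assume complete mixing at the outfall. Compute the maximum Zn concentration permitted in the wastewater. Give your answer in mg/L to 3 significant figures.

1.32 mg/L

40.7 µg/L = 0.0407 mg/L.
Mass balance: 0.172·2.34 = 0.24·Cₑ + 2.1·0.0407.
Cₑ = (0.4025 − 0.08547) / 0.24 = 1.321 mg/L.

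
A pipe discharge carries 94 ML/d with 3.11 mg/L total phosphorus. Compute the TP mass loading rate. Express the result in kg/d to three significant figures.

94 ML/d = 1.088 m³/s.
Mass flux = Q·C = 1.088 m³/s × 3.11 g/m³ = 3.384 g/s.
= 3.384 g/s × 86.4 = 292.3 kg/d.

292 kg/d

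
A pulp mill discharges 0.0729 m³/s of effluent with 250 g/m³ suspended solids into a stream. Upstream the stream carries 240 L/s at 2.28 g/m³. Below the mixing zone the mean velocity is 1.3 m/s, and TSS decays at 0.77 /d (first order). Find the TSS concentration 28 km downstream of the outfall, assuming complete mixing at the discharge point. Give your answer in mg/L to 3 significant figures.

240 L/s = 0.24 m³/s.
After complete mixing, C₀ = (0.0729·250 + 0.24·2.28) / 0.3129 = 59.99 mg/L.
Travel time t = 2.8e+04 m / 1.3 m/s = 2.154e+04 s = 0.2493 d.
C = 59.99·exp(−0.77·0.2493) = 59.99·0.8253 = 49.52 mg/L.

49.5 mg/L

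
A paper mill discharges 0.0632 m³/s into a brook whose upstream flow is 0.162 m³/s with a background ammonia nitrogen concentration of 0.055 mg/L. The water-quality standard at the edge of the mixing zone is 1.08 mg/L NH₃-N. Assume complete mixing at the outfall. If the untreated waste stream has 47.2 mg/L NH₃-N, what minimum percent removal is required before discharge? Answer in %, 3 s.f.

Mass balance: 1.08·0.2252 = 0.0632·Cₑ + 0.162·0.055.
Cₑ = (0.2432 − 0.00891) / 0.0632 = 3.707 mg/L.
Required removal = 1 − 3.707/47.2 = 92.15 %.

92.1 %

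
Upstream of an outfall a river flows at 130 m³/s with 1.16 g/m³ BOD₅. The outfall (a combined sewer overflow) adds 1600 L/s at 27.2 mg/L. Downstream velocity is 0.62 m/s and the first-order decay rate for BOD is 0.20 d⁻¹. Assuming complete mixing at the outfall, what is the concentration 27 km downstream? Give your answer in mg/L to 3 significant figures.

1600 L/s = 1.6 m³/s.
After complete mixing, C₀ = (1.6·27.2 + 130·1.16) / 131.6 = 1.477 mg/L.
Travel time t = 2.7e+04 m / 0.62 m/s = 4.355e+04 s = 0.504 d.
C = 1.477·exp(−0.20·0.504) = 1.477·0.9041 = 1.335 mg/L.

1.34 mg/L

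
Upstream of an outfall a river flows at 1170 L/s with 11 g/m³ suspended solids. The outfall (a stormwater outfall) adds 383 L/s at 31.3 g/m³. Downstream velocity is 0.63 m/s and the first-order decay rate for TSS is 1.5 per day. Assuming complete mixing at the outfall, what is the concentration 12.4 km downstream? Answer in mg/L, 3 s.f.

383 L/s = 0.383 m³/s.
1170 L/s = 1.17 m³/s.
After complete mixing, C₀ = (0.383·31.3 + 1.17·11) / 1.553 = 16.01 mg/L.
Travel time t = 1.24e+04 m / 0.63 m/s = 1.968e+04 s = 0.2278 d.
C = 16.01·exp(−1.5·0.2278) = 16.01·0.7106 = 11.37 mg/L.

11.4 mg/L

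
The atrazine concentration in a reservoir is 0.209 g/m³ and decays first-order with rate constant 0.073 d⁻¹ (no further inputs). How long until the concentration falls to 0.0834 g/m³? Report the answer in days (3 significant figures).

12.6 d

t = ln(C₀/C)/k = ln(0.209/0.0834)/0.073 = 0.9187/0.073 = 12.58 d.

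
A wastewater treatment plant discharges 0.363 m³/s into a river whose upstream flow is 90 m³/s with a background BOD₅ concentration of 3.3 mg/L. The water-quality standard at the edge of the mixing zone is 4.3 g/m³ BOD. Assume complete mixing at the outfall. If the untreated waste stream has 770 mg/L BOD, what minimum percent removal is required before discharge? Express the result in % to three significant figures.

67.2 %

Mass balance: 4.3·90.36 = 0.363·Cₑ + 90·3.3.
Cₑ = (388.6 − 297) / 0.363 = 252.2 mg/L.
Required removal = 1 − 252.2/770 = 67.24 %.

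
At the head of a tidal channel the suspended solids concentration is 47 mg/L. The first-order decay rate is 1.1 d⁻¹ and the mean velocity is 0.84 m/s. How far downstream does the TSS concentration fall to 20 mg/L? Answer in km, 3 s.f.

56.4 km

From C = C₀·e^(−kt), t = ln(C₀/C)/k = ln(47/20)/1.1 = 0.8544/1.1 = 0.7767 d.
Distance = v·t = 0.84 m/s × 6.711e+04 s = 5.637e+04 m = 56.37 km.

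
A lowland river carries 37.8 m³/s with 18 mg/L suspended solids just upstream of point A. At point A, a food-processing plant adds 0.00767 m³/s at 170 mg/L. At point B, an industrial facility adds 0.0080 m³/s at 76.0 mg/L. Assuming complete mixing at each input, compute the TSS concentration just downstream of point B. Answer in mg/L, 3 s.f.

After input A: C = (37.8·18 + 0.00767·170) / 37.81 = 18.03 mg/L.
After input B: C = (37.81·18.03 + 0.008·76) / 37.82 = 18.04 mg/L.

18.0 mg/L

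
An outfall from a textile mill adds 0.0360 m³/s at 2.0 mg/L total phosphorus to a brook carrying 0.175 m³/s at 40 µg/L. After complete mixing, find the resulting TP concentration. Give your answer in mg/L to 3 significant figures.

0.374 mg/L

40 µg/L = 0.04 mg/L.
Conservation of mass across the mixing zone: C = (0.036·2 + 0.175·0.04) / (0.036 + 0.175) = 0.079/0.211 = 0.3744 mg/L.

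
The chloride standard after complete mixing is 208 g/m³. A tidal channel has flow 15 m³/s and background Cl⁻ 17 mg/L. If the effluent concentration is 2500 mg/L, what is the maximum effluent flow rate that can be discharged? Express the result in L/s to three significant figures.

Mass balance at complete mixing: C_std·(Q_w + Q_r) = Q_w·C_e + Q_r·C_b.
Rearranging, Q_w = Q_r·(C_std − C_b)/(C_e − C_std) = 15·(208 − 17) / (2500 − 208) = 1.25 m³/s.
= 1250 L/s.

1250 L/s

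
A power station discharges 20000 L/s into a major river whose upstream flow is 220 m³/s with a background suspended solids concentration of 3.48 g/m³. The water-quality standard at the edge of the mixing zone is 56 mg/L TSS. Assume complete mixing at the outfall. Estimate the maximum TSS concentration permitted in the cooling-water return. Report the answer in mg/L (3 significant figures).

634 mg/L

20000 L/s = 20 m³/s.
Mass balance: 56·240 = 20·Cₑ + 220·3.48.
Cₑ = (1.344e+04 − 765.6) / 20 = 633.7 mg/L.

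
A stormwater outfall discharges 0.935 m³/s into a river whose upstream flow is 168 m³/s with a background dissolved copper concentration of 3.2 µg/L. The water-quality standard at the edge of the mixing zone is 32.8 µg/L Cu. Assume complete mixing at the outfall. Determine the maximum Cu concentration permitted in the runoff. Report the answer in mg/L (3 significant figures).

5.35 mg/L

3.2 µg/L = 0.0032 mg/L.
32.8 µg/L = 0.0328 mg/L.
Mass balance: 0.0328·168.9 = 0.935·Cₑ + 168·0.0032.
Cₑ = (5.541 − 0.5376) / 0.935 = 5.351 mg/L.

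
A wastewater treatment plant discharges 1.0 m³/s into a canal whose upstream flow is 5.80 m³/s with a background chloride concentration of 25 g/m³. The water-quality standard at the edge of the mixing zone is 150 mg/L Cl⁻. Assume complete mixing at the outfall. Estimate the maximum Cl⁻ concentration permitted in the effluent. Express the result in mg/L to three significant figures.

875 mg/L

Mass balance: 150·6.8 = 1·Cₑ + 5.8·25.
Cₑ = (1020 − 145) / 1 = 875 mg/L.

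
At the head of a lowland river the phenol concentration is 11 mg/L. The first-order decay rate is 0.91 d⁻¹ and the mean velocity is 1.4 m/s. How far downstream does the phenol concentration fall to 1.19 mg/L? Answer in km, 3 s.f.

296 km

From C = C₀·e^(−kt), t = ln(C₀/C)/k = ln(11/1.19)/0.91 = 2.224/0.91 = 2.444 d.
Distance = v·t = 1.4 m/s × 2.112e+05 s = 2.956e+05 m = 295.6 km.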